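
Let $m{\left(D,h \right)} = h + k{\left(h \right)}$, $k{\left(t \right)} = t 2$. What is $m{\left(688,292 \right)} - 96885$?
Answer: $-96009$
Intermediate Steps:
$k{\left(t \right)} = 2 t$
$m{\left(D,h \right)} = 3 h$ ($m{\left(D,h \right)} = h + 2 h = 3 h$)
$m{\left(688,292 \right)} - 96885 = 3 \cdot 292 - 96885 = 876 - 96885 = -96009$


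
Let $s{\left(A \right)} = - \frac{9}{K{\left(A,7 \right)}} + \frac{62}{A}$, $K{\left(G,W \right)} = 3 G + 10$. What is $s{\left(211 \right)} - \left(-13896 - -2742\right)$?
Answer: $\frac{1513334609}{135673} \approx 11154.0$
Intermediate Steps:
$K{\left(G,W \right)} = 10 + 3 G$
$s{\left(A \right)} = - \frac{9}{10 + 3 A} + \frac{62}{A}$
$s{\left(211 \right)} - \left(-13896 - -2742\right) = \frac{620 + 177 \cdot 211}{211 \left(10 + 3 \cdot 211\right)} - \left(-13896 - -2742\right) = \frac{620 + 37347}{211 \left(10 + 633\right)} - \left(-13896 + 2742\right) = \frac{1}{211} \cdot \frac{1}{643} \cdot 37967 - -11154 = \frac{1}{211} \cdot \frac{1}{643} \cdot 37967 + 11154 = \frac{37967}{135673} + 11154 = \frac{1513334609}{135673}$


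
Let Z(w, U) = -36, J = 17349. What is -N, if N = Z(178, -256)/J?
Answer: 12/5783 ≈ 0.0020750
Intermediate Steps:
N = -12/5783 (N = -36/17349 = -36*1/17349 = -12/5783 ≈ -0.0020750)
-N = -1*(-12/5783) = 12/5783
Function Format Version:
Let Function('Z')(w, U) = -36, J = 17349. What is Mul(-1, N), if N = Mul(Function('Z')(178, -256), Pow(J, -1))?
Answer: Rational(12, 5783) ≈ 0.0020750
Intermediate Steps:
N = Rational(-12, 5783) (N = Mul(-36, Pow(17349, -1)) = Mul(-36, Rational(1, 17349)) = Rational(-12, 5783) ≈ -0.0020750)
Mul(-1, N) = Mul(-1, Rational(-12, 5783)) = Rational(12, 5783)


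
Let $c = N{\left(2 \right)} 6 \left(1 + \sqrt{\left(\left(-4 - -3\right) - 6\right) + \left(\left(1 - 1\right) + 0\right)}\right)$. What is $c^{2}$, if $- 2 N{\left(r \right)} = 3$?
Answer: $-486 + 162 i \sqrt{7} \approx -486.0 + 428.61 i$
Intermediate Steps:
$N{\left(r \right)} = - \frac{3}{2}$ ($N{\left(r \right)} = \left(- \frac{1}{2}\right) 3 = - \frac{3}{2}$)
$c = -9 - 9 i \sqrt{7}$ ($c = - \frac{3 \cdot 6 \left(1 + \sqrt{\left(\left(-4 - -3\right) - 6\right) + \left(\left(1 - 1\right) + 0\right)}\right)}{2} = - \frac{3 \cdot 6 \left(1 + \sqrt{\left(\left(-4 + 3\right) - 6\right) + \left(0 + 0\right)}\right)}{2} = - \frac{3 \cdot 6 \left(1 + \sqrt{\left(-1 - 6\right) + 0}\right)}{2} = - \frac{3 \cdot 6 \left(1 + \sqrt{-7 + 0}\right)}{2} = - \frac{3 \cdot 6 \left(1 + \sqrt{-7}\right)}{2} = - \frac{3 \cdot 6 \left(1 + i \sqrt{7}\right)}{2} = - \frac{3 \left(6 + 6 i \sqrt{7}\right)}{2} = -9 - 9 i \sqrt{7} \approx -9.0 - 23.812 i$)
$c^{2} = \left(-9 - 9 i \sqrt{7}\right)^{2}$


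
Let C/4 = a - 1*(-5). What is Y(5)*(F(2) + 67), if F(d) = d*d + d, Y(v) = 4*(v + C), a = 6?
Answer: 14308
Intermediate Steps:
C = 44 (C = 4*(6 - 1*(-5)) = 4*(6 + 5) = 4*11 = 44)
Y(v) = 176 + 4*v (Y(v) = 4*(v + 44) = 4*(44 + v) = 176 + 4*v)
F(d) = d + d**2 (F(d) = d**2 + d = d + d**2)
Y(5)*(F(2) + 67) = (176 + 4*5)*(2*(1 + 2) + 67) = (176 + 20)*(2*3 + 67) = 196*(6 + 67) = 196*73 = 14308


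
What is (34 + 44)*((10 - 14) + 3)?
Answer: -78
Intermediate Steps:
(34 + 44)*((10 - 14) + 3) = 78*(-4 + 3) = 78*(-1) = -78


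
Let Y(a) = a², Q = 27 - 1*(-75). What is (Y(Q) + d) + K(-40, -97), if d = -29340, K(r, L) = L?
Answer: -19033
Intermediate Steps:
Q = 102 (Q = 27 + 75 = 102)
(Y(Q) + d) + K(-40, -97) = (102² - 29340) - 97 = (10404 - 29340) - 97 = -18936 - 97 = -19033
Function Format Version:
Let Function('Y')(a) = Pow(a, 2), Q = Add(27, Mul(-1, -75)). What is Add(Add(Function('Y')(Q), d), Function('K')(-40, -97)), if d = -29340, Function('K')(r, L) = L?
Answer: -19033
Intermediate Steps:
Q = 102 (Q = Add(27, 75) = 102)
Add(Add(Function('Y')(Q), d), Function('K')(-40, -97)) = Add(Add(Pow(102, 2), -29340), -97) = Add(Add(10404, -29340), -97) = Add(-18936, -97) = -19033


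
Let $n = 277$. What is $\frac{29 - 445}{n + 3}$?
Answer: $- \frac{52}{35} \approx -1.4857$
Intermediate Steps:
$\frac{29 - 445}{n + 3} = \frac{29 - 445}{277 + 3} = - \frac{416}{280} = \left(-416\right) \frac{1}{280} = - \frac{52}{35}$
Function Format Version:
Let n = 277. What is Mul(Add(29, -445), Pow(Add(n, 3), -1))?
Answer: Rational(-52, 35) ≈ -1.4857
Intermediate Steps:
Mul(Add(29, -445), Pow(Add(n, 3), -1)) = Mul(Add(29, -445), Pow(Add(277, 3), -1)) = Mul(-416, Pow(280, -1)) = Mul(-416, Rational(1, 280)) = Rational(-52, 35)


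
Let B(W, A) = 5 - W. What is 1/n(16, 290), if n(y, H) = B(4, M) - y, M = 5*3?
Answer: -1/15 ≈ -0.066667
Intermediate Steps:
M = 15
n(y, H) = 1 - y (n(y, H) = (5 - 1*4) - y = (5 - 4) - y = 1 - y)
1/n(16, 290) = 1/(1 - 1*16) = 1/(1 - 16) = 1/(-15) = -1/15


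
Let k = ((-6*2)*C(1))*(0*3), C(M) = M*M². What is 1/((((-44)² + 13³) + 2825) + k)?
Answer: 1/6958 ≈ 0.00014372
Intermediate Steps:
C(M) = M³
k = 0 (k = (-6*2*1³)*(0*3) = -12*1*0 = -12*0 = 0)
1/((((-44)² + 13³) + 2825) + k) = 1/((((-44)² + 13³) + 2825) + 0) = 1/(((1936 + 2197) + 2825) + 0) = 1/((4133 + 2825) + 0) = 1/(6958 + 0) = 1/6958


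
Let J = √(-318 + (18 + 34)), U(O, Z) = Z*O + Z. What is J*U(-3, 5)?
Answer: -10*I*√266 ≈ -163.09*I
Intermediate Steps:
U(O, Z) = Z + O*Z (U(O, Z) = O*Z + Z = Z + O*Z)
J = I*√266 (J = √(-318 + 52) = √(-266) = I*√266 ≈ 16.31*I)
J*U(-3, 5) = (I*√266)*(5*(1 - 3)) = (I*√266)*(5*(-2)) = (I*√266)*(-10) = -10*I*√266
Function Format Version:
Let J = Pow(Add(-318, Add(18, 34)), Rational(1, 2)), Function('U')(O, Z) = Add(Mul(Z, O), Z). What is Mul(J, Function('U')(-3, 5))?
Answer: Mul(-10, I, Pow(266, Rational(1, 2))) ≈ Mul(-163.09, I)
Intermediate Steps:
Function('U')(O, Z) = Add(Z, Mul(O, Z)) (Function('U')(O, Z) = Add(Mul(O, Z), Z) = Add(Z, Mul(O, Z)))
J = Mul(I, Pow(266, Rational(1, 2))) (J = Pow(Add(-318, 52), Rational(1, 2)) = Pow(-266, Rational(1, 2)) = Mul(I, Pow(266, Rational(1, 2))) ≈ Mul(16.310, I))
Mul(J, Function('U')(-3, 5)) = Mul(Mul(I, Pow(266, Rational(1, 2))), Mul(5, Add(1, -3))) = Mul(Mul(I, Pow(266, Rational(1, 2))), Mul(5, -2)) = Mul(Mul(I, Pow(266, Rational(1, 2))), -10) = Mul(-10, I, Pow(266, Rational(1, 2)))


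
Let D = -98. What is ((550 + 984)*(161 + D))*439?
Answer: 42425838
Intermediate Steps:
((550 + 984)*(161 + D))*439 = ((550 + 984)*(161 - 98))*439 = (1534*63)*439 = 96642*439 = 42425838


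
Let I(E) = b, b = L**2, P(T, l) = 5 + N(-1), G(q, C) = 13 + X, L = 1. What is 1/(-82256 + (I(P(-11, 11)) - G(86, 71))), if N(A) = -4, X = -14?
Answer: -1/82254 ≈ -1.2157e-5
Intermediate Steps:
G(q, C) = -1 (G(q, C) = 13 - 14 = -1)
P(T, l) = 1 (P(T, l) = 5 - 4 = 1)
b = 1 (b = 1**2 = 1)
I(E) = 1
1/(-82256 + (I(P(-11, 11)) - G(86, 71))) = 1/(-82256 + (1 - 1*(-1))) = 1/(-82256 + (1 + 1)) = 1/(-82256 + 2) = 1/(-82254) = -1/82254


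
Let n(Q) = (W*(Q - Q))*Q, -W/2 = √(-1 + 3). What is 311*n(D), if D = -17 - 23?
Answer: 0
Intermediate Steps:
W = -2*√2 (W = -2*√(-1 + 3) = -2*√2 ≈ -2.8284)
D = -40
n(Q) = 0 (n(Q) = ((-2*√2)*(Q - Q))*Q = (-2*√2*0)*Q = 0*Q = 0)
311*n(D) = 311*0 = 0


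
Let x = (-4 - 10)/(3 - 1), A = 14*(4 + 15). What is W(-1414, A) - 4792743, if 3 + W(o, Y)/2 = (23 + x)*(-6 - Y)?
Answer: -4801453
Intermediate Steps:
A = 266 (A = 14*19 = 266)
x = -7 (x = -14/2 = -14*1/2 = -7)
W(o, Y) = -198 - 32*Y (W(o, Y) = -6 + 2*((23 - 7)*(-6 - Y)) = -6 + 2*(16*(-6 - Y)) = -6 + 2*(-96 - 16*Y) = -6 + (-192 - 32*Y) = -198 - 32*Y)
W(-1414, A) - 4792743 = (-198 - 32*266) - 4792743 = (-198 - 8512) - 4792743 = -8710 - 4792743 = -4801453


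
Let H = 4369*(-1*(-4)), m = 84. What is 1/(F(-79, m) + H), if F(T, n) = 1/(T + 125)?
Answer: 46/803897 ≈ 5.7221e-5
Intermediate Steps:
F(T, n) = 1/(125 + T)
H = 17476 (H = 4369*4 = 17476)
1/(F(-79, m) + H) = 1/(1/(125 - 79) + 17476) = 1/(1/46 + 17476) = 1/(803897/46) = 46/803897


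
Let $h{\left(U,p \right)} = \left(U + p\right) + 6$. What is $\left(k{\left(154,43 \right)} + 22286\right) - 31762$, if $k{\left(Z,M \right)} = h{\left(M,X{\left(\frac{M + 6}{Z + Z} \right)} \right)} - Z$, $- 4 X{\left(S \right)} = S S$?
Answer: $- \frac{74195313}{7744} \approx -9581.0$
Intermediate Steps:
$X{\left(S \right)} = - \frac{S^{2}}{4}$ ($X{\left(S \right)} = - \frac{S S}{4} = - \frac{S^{2}}{4}$)
$h{\left(U,p \right)} = 6 + U + p$
$k{\left(Z,M \right)} = 6 + M - Z - \frac{\left(6 + M\right)^{2}}{16 Z^{2}}$ ($k{\left(Z,M \right)} = \left(6 + M - \frac{\left(\frac{M + 6}{Z + Z}\right)^{2}}{4}\right) - Z = \left(6 + M - \frac{\left(\frac{6 + M}{2 Z}\right)^{2}}{4}\right) - Z = \left(6 + M - \frac{\frac{1}{4} \frac{1}{Z^{2}} \left(6 + M\right)^{2}}{4}\right) - Z = \left(6 + M - \frac{\left(6 + M\right)^{2}}{16 Z^{2}}\right) - Z = 6 + M - Z - \frac{\left(6 + M\right)^{2}}{16 Z^{2}}$)
$\left(k{\left(154,43 \right)} + 22286\right) - 31762 = \left(\left(6 + 43 - 154 - \frac{\left(6 + 43\right)^{2}}{16 \cdot 23716}\right) + 22286\right) - 31762 = \left(\left(6 + 43 - 154 - \frac{49^{2}}{379456}\right) + 22286\right) - 31762 = \left(\left(6 + 43 - 154 - \frac{1}{379456} \cdot 2401\right) + 22286\right) - 31762 = \left(\left(6 + 43 - 154 - \frac{49}{7744}\right) + 22286\right) - 31762 = \left(- \frac{813169}{7744} + 22286\right) - 31762 = \frac{171769615}{7744} - 31762 = - \frac{74195313}{7744}$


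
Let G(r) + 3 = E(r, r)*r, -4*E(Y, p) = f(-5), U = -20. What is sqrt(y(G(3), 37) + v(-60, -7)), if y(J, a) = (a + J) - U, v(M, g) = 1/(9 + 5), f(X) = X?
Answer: sqrt(11333)/14 ≈ 7.6040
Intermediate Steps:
E(Y, p) = 5/4 (E(Y, p) = -1/4*(-5) = 5/4)
v(M, g) = 1/14
G(r) = -3 + 5*r/4
y(J, a) = 20 + J + a (y(J, a) = (a + J) - 1*(-20) = (J + a) + 20 = 20 + J + a)
sqrt(y(G(3), 37) + v(-60, -7)) = sqrt((20 + (-3 + (5/4)*3) + 37) + 1/14) = sqrt((20 + (-3 + 15/4) + 37) + 1/14) = sqrt((20 + 3/4 + 37) + 1/14) = sqrt(231/4 + 1/14) = sqrt(1619/28) = sqrt(11333)/14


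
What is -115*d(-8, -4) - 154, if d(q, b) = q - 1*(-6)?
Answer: 76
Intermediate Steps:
d(q, b) = 6 + q (d(q, b) = q + 6 = 6 + q)
-115*d(-8, -4) - 154 = -115*(6 - 8) - 154 = -115*(-2) - 154 = 230 - 154 = 76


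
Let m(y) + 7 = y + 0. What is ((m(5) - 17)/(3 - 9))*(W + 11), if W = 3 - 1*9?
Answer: 95/6 ≈ 15.833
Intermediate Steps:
m(y) = -7 + y (m(y) = -7 + (y + 0) = -7 + y)
W = -6 (W = 3 - 9 = -6)
((m(5) - 17)/(3 - 9))*(W + 11) = (((-7 + 5) - 17)/(3 - 9))*(-6 + 11) = ((-2 - 17)/(-6))*5 = -19*(-⅙)*5 = (19/6)*5 = 95/6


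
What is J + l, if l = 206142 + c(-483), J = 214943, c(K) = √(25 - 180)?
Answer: 421085 + I*√155 ≈ 4.2109e+5 + 12.45*I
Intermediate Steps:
c(K) = I*√155 (c(K) = √(-155) = I*√155)
l = 206142 + I*√155 ≈ 2.0614e+5 + 12.45*I
J + l = 214943 + (206142 + I*√155) = 421085 + I*√155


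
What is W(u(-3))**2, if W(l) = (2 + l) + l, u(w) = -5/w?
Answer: 256/9 ≈ 28.444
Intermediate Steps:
W(l) = 2 + 2*l
W(u(-3))**2 = (2 + 2*(-5/(-3)))**2 = (2 + 2*(-5*(-1/3)))**2 = (2 + 2*(5/3))**2 = (2 + 10/3)**2 = (16/3)**2 = 256/9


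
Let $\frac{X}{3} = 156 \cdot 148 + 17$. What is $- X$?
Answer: $-69315$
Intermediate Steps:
$X = 69315$ ($X = 3 \left(156 \cdot 148 + 17\right) = 3 \left(23088 + 17\right) = 3 \cdot 23105 = 69315$)
$- X = \left(-1\right) 69315 = -69315$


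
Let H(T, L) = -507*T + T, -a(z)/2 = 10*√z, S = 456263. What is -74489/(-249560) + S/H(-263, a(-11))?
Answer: 61888920711/16605472840 ≈ 3.7270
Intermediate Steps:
a(z) = -20*√z
H(T, L) = -506*T
-74489/(-249560) + S/H(-263, a(-11)) = -74489/(-249560) + 456263/((-506*(-263))) = -74489*(-1/249560) + 456263/133078 = 74489/249560 + 456263*(1/133078) = 74489/249560 + 456263/133078 = 61888920711/16605472840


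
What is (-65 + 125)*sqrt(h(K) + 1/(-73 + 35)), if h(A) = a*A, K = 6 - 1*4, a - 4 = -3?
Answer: 150*sqrt(114)/19 ≈ 84.293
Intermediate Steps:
a = 1 (a = 4 - 3 = 1)
K = 2 (K = 6 - 4 = 2)
h(A) = A (h(A) = 1*A = A)
(-65 + 125)*sqrt(h(K) + 1/(-73 + 35)) = (-65 + 125)*sqrt(2 + 1/(-73 + 35)) = 60*sqrt(2 + 1/(-38)) = 60*sqrt(2 - 1/38) = 60*sqrt(75/38) = 60*(5*sqrt(114)/38) = 150*sqrt(114)/19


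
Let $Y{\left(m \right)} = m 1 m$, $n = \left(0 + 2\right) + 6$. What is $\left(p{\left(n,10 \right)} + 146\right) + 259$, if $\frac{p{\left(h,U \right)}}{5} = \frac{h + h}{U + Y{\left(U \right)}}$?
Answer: $\frac{4463}{11} \approx 405.73$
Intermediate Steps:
$n = 8$ ($n = 2 + 6 = 8$)
$Y{\left(m \right)} = m^{2}$ ($Y{\left(m \right)} = m m = m^{2}$)
$p{\left(h,U \right)} = \frac{10 h}{U + U^{2}}$ ($p{\left(h,U \right)} = 5 \frac{h + h}{U + U^{2}} = 5 \frac{2 h}{U + U^{2}} = \frac{10 h}{U + U^{2}}$)
$\left(p{\left(n,10 \right)} + 146\right) + 259 = \left(10 \cdot 8 \cdot \frac{1}{10} \frac{1}{1 + 10} + 146\right) + 259 = \left(10 \cdot 8 \cdot \frac{1}{10} \cdot \frac{1}{11} + 146\right) + 259 = \left(\frac{8}{11} + 146\right) + 259 = \frac{1614}{11} + 259 = \frac{4463}{11}$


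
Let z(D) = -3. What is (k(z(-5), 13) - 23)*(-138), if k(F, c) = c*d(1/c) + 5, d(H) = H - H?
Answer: 2484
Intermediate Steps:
d(H) = 0
k(F, c) = 5 (k(F, c) = c*0 + 5 = 0 + 5 = 5)
(k(z(-5), 13) - 23)*(-138) = (5 - 23)*(-138) = -18*(-138) = 2484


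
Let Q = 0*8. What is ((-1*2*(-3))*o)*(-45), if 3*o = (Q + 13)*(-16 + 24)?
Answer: -9360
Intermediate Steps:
Q = 0
o = 104/3 (o = ((0 + 13)*(-16 + 24))/3 = (13*8)/3 = (1/3)*104 = 104/3 ≈ 34.667)
((-1*2*(-3))*o)*(-45) = ((-1*2*(-3))*(104/3))*(-45) = (-2*(-3)*(104/3))*(-45) = (6*(104/3))*(-45) = 208*(-45) = -9360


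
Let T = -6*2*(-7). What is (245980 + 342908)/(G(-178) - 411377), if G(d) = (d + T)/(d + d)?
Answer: -34940688/24408353 ≈ -1.4315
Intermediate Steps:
T = 84 (T = -12*(-7) = 84)
G(d) = (84 + d)/(2*d) (G(d) = (d + 84)/(d + d) = (84 + d)/((2*d)) = (84 + d)*(1/(2*d)) = (84 + d)/(2*d))
(245980 + 342908)/(G(-178) - 411377) = (245980 + 342908)/((½)*(84 - 178)/(-178) - 411377) = 588888/((½)*(-1/178)*(-94) - 411377) = 588888/(47/178 - 411377) = 588888/(-73225059/178) = 588888*(-178/73225059) = -34940688/24408353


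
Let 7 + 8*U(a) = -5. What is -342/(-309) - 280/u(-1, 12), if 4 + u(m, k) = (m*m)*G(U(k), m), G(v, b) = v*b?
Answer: 11650/103 ≈ 113.11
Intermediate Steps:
U(a) = -3/2 (U(a) = -7/8 + (⅛)*(-5) = -7/8 - 5/8 = -3/2)
G(v, b) = b*v
u(m, k) = -4 - 3*m³/2 (u(m, k) = -4 + (m*m)*(m*(-3/2)) = -4 + m²*(-3*m/2) = -4 - 3*m³/2)
-342/(-309) - 280/u(-1, 12) = -342/(-309) - 280/(-4 - 3/2*(-1)³) = -342*(-1/309) - 280/(-4 - 3/2*(-1)) = 114/103 - 280/(-4 + 3/2) = 114/103 - 280/(-5/2) = 114/103 - 280*(-⅖) = 114/103 + 112 = 11650/103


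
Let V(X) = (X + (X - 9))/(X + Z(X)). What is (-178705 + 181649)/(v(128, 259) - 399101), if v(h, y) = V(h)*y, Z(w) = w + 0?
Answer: -753664/102105883 ≈ -0.0073812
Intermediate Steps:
Z(w) = w
V(X) = (-9 + 2*X)/(2*X) (V(X) = (X + (X - 9))/(X + X) = (X + (-9 + X))/((2*X)) = (-9 + 2*X)*(1/(2*X)) = (-9 + 2*X)/(2*X))
v(h, y) = y*(-9/2 + h)/h (v(h, y) = ((-9/2 + h)/h)*y = y*(-9/2 + h)/h)
(-178705 + 181649)/(v(128, 259) - 399101) = (-178705 + 181649)/((259 - 9/2*259/128) - 399101) = 2944/((259 - 9/2*259*1/128) - 399101) = 2944/((259 - 2331/256) - 399101) = 2944/(63973/256 - 399101) = 2944/(-102105883/256) = 2944*(-256/102105883) = -753664/102105883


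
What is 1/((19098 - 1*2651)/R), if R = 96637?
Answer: 96637/16447 ≈ 5.8757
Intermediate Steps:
1/((19098 - 1*2651)/R) = 1/((19098 - 1*2651)/96637) = 1/((19098 - 2651)*(1/96637)) = 1/(16447*(1/96637)) = 1/(16447/96637) = 96637/16447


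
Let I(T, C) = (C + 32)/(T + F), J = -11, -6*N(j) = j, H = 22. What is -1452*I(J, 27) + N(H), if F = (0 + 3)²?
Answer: 128491/3 ≈ 42830.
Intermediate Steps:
F = 9 (F = 3² = 9)
N(j) = -j/6
I(T, C) = (32 + C)/(9 + T) (I(T, C) = (C + 32)/(T + 9) = (32 + C)/(9 + T))
-1452*I(J, 27) + N(H) = -1452*(32 + 27)/(9 - 11) - ⅙*22 = -1452*59/(-2) - 11/3 = -(-726)*59 - 11/3 = -1452*(-59/2) - 11/3 = 42834 - 11/3 = 128491/3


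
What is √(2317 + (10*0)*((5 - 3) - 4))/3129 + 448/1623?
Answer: 448/1623 + √2317/3129 ≈ 0.29142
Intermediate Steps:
√(2317 + (10*0)*((5 - 3) - 4))/3129 + 448/1623 = √(2317 + 0*(2 - 4))*(1/3129) + 448*(1/1623) = √(2317 + 0*(-2))*(1/3129) + 448/1623 = √(2317 + 0)*(1/3129) + 448/1623 = √2317*(1/3129) + 448/1623 = √2317/3129 + 448/1623 = 448/1623 + √2317/3129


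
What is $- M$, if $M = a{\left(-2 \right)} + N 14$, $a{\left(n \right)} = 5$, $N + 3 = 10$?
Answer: $-103$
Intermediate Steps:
$N = 7$ ($N = -3 + 10 = 7$)
$M = 103$ ($M = 5 + 7 \cdot 14 = 5 + 98 = 103$)
$- M = \left(-1\right) 103 = -103$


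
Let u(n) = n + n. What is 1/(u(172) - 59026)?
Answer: -1/58682 ≈ -1.7041e-5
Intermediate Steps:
u(n) = 2*n
1/(u(172) - 59026) = 1/(2*172 - 59026) = 1/(344 - 59026) = 1/(-58682) = -1/58682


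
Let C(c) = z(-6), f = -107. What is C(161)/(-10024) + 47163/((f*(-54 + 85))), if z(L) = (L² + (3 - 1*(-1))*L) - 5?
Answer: -67540733/4749944 ≈ -14.219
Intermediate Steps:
z(L) = -5 + L² + 4*L (z(L) = (L² + (3 + 1)*L) - 5 = (L² + 4*L) - 5 = -5 + L² + 4*L)
C(c) = 7 (C(c) = -5 + (-6)² + 4*(-6) = -5 + 36 - 24 = 7)
C(161)/(-10024) + 47163/((f*(-54 + 85))) = 7/(-10024) + 47163/((-107*(-54 + 85))) = 7*(-1/10024) + 47163/((-107*31)) = -1/1432 + 47163/(-3317) = -1/1432 + 47163*(-1/3317) = -1/1432 - 47163/3317 = -67540733/4749944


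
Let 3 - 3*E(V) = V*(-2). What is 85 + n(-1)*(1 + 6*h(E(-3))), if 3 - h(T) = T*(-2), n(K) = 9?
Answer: 148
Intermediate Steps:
E(V) = 1 + 2*V/3 (E(V) = 1 - V*(-2)/3 = 1 - (-2)*V/3 = 1 + 2*V/3)
h(T) = 3 + 2*T (h(T) = 3 - T*(-2) = 3 - (-2)*T = 3 + 2*T)
85 + n(-1)*(1 + 6*h(E(-3))) = 85 + 9*(1 + 6*(3 + 2*(1 + (⅔)*(-3)))) = 85 + 9*(1 + 6*(3 + 2*(1 - 2))) = 85 + 9*(1 + 6*(3 + 2*(-1))) = 85 + 9*(1 + 6*(3 - 2)) = 85 + 9*(1 + 6*1) = 85 + 9*(1 + 6) = 85 + 9*7 = 85 + 63 = 148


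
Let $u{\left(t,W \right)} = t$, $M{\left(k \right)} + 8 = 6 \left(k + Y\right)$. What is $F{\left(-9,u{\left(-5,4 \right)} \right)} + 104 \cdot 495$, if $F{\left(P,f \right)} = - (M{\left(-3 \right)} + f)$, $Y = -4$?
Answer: $51535$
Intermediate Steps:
$M{\left(k \right)} = -32 + 6 k$ ($M{\left(k \right)} = -8 + 6 \left(k - 4\right) = -8 + 6 \left(-4 + k\right) = -8 + \left(-24 + 6 k\right) = -32 + 6 k$)
$F{\left(P,f \right)} = 50 - f$ ($F{\left(P,f \right)} = - (\left(-32 + 6 \left(-3\right)\right) + f) = - (\left(-32 - 18\right) + f) = - (-50 + f) = 50 - f$)
$F{\left(-9,u{\left(-5,4 \right)} \right)} + 104 \cdot 495 = \left(50 - -5\right) + 104 \cdot 495 = \left(50 + 5\right) + 51480 = 55 + 51480 = 51535$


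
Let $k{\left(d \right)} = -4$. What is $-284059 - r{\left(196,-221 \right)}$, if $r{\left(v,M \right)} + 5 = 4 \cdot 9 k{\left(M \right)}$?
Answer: $-283910$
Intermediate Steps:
$r{\left(v,M \right)} = -149$ ($r{\left(v,M \right)} = -5 + 4 \cdot 9 \left(-4\right) = -5 + 36 \left(-4\right) = -5 - 144 = -149$)
$-284059 - r{\left(196,-221 \right)} = -284059 - -149 = -284059 + 149 = -283910$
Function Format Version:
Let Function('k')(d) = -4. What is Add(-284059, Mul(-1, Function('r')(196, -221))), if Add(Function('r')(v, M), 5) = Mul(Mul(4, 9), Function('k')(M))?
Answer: -283910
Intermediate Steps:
Function('r')(v, M) = -149 (Function('r')(v, M) = Add(-5, Mul(Mul(4, 9), -4)) = Add(-5, Mul(36, -4)) = Add(-5, -144) = -149)
Add(-284059, Mul(-1, Function('r')(196, -221))) = Add(-284059, Mul(-1, -149)) = Add(-284059, 149) = -283910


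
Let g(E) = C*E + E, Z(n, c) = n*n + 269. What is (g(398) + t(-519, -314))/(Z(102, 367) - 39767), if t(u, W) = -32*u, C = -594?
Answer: 109703/14547 ≈ 7.5413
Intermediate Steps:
Z(n, c) = 269 + n² (Z(n, c) = n² + 269 = 269 + n²)
g(E) = -593*E (g(E) = -594*E + E = -593*E)
(g(398) + t(-519, -314))/(Z(102, 367) - 39767) = (-593*398 - 32*(-519))/((269 + 102²) - 39767) = (-236014 + 16608)/((269 + 10404) - 39767) = -219406/(10673 - 39767) = -219406/(-29094) = -219406*(-1/29094) = 109703/14547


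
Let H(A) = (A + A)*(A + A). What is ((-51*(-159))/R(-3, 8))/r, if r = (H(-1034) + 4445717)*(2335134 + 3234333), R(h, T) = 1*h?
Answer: -901/16192930120749 ≈ -5.5642e-11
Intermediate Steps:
R(h, T) = h
H(A) = 4*A**2 (H(A) = (2*A)*(2*A) = 4*A**2)
r = 48578790362247 (r = (4*(-1034)**2 + 4445717)*(2335134 + 3234333) = (4*1069156 + 4445717)*5569467 = (4276624 + 4445717)*5569467 = 8722341*5569467 = 48578790362247)
((-51*(-159))/R(-3, 8))/r = (-51*(-159)/(-3))/48578790362247 = (8109*(-1/3))*(1/48578790362247) = -2703*1/48578790362247 = -901/16192930120749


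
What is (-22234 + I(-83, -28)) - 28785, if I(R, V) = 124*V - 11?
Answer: -54502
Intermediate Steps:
I(R, V) = -11 + 124*V
(-22234 + I(-83, -28)) - 28785 = (-22234 + (-11 + 124*(-28))) - 28785 = (-22234 + (-11 - 3472)) - 28785 = (-22234 - 3483) - 28785 = -25717 - 28785 = -54502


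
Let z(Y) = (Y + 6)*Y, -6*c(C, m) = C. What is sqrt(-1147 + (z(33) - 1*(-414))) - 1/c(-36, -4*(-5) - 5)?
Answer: -1/6 + sqrt(554) ≈ 23.371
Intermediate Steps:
c(C, m) = -C/6
z(Y) = Y*(6 + Y) (z(Y) = (6 + Y)*Y = Y*(6 + Y))
sqrt(-1147 + (z(33) - 1*(-414))) - 1/c(-36, -4*(-5) - 5) = sqrt(-1147 + (33*(6 + 33) - 1*(-414))) - 1/((-1/6*(-36))) = sqrt(-1147 + (33*39 + 414)) - 1/6 = sqrt(-1147 + (1287 + 414)) - 1*1/6 = sqrt(-1147 + 1701) - 1/6 = sqrt(554) - 1/6 = -1/6 + sqrt(554)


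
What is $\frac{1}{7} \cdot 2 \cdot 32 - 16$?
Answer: $- \frac{48}{7} \approx -6.8571$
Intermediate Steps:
$\frac{1}{7} \cdot 2 \cdot 32 - 16 = \frac{2}{7} \cdot 32 - 16 = \frac{64}{7} - 16 = - \frac{48}{7}$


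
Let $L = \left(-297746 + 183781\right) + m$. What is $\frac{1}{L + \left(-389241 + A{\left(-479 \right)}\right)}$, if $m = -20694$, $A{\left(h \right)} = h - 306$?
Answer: $- \frac{1}{524685} \approx -1.9059 \cdot 10^{-6}$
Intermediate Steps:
$A{\left(h \right)} = -306 + h$
$L = -134659$ ($L = \left(-297746 + 183781\right) - 20694 = -113965 - 20694 = -134659$)
$\frac{1}{L + \left(-389241 + A{\left(-479 \right)}\right)} = \frac{1}{-134659 - 390026} = \frac{1}{-524685} = - \frac{1}{524685}$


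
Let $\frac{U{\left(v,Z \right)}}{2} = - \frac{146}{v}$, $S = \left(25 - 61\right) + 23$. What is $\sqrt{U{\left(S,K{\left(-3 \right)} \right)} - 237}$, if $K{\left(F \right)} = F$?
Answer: $\frac{i \sqrt{36257}}{13} \approx 14.647 i$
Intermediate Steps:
$S = -13$ ($S = -36 + 23 = -13$)
$U{\left(v,Z \right)} = - \frac{292}{v}$ ($U{\left(v,Z \right)} = 2 \left(- \frac{146}{v}\right) = - \frac{292}{v}$)
$\sqrt{U{\left(S,K{\left(-3 \right)} \right)} - 237} = \sqrt{- \frac{292}{-13} - 237} = \sqrt{\left(-292\right) \left(- \frac{1}{13}\right) - 237} = \sqrt{\frac{292}{13} - 237} = \sqrt{- \frac{2789}{13}} = \frac{i \sqrt{36257}}{13}$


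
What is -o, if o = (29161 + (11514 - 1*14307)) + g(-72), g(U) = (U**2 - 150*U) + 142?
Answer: -42494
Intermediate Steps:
g(U) = 142 + U**2 - 150*U
o = 42494 (o = (29161 + (11514 - 1*14307)) + (142 + (-72)**2 - 150*(-72)) = (29161 + (11514 - 14307)) + (142 + 5184 + 10800) = (29161 - 2793) + 16126 = 26368 + 16126 = 42494)
-o = -1*42494 = -42494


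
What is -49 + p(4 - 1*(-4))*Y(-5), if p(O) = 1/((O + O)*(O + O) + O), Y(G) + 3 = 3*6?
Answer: -4307/88 ≈ -48.943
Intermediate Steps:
Y(G) = 15 (Y(G) = -3 + 3*6 = -3 + 18 = 15)
p(O) = 1/(O + 4*O²) (p(O) = 1/((2*O)*(2*O) + O) = 1/(4*O² + O) = 1/(O + 4*O²))
-49 + p(4 - 1*(-4))*Y(-5) = -49 + (1/((4 - 1*(-4))*(1 + 4*(4 - 1*(-4)))))*15 = -49 + (1/((4 + 4)*(1 + 4*(4 + 4))))*15 = -49 + (1/(8*(1 + 4*8)))*15 = -49 + (1/(8*(1 + 32)))*15 = -49 + ((⅛)/33)*15 = -49 + ((⅛)*(1/33))*15 = -49 + (1/264)*15 = -49 + 5/88 = -4307/88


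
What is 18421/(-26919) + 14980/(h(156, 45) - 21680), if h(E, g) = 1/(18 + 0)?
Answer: -14447031779/10504843641 ≈ -1.3753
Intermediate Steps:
h(E, g) = 1/18
18421/(-26919) + 14980/(h(156, 45) - 21680) = 18421/(-26919) + 14980/(1/18 - 21680) = 18421*(-1/26919) + 14980/(-390239/18) = -18421/26919 + 14980*(-18/390239) = -18421/26919 - 269640/390239 = -14447031779/10504843641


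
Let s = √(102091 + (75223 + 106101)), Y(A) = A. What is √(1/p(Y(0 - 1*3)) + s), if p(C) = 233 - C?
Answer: √(59 + 13924*√283415)/118 ≈ 23.073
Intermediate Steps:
s = √283415 (s = √(102091 + 181324) = √283415 ≈ 532.37)
√(1/p(Y(0 - 1*3)) + s) = √(1/(233 - (0 - 1*3)) + √283415) = √(1/(233 - (0 - 3)) + √283415) = √(1/(233 - 1*(-3)) + √283415) = √(1/(233 + 3) + √283415) = √(1/236 + √283415)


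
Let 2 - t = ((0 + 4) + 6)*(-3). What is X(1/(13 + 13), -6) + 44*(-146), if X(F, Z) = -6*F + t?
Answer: -83099/13 ≈ -6392.2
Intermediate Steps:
t = 32 (t = 2 - ((0 + 4) + 6)*(-3) = 2 - (4 + 6)*(-3) = 2 - 10*(-3) = 2 - 1*(-30) = 2 + 30 = 32)
X(F, Z) = 32 - 6*F (X(F, Z) = -6*F + 32 = 32 - 6*F)
X(1/(13 + 13), -6) + 44*(-146) = (32 - 6/(13 + 13)) + 44*(-146) = (32 - 6/26) - 6424 = (32 - 6*1/26) - 6424 = (32 - 3/13) - 6424 = 413/13 - 6424 = -83099/13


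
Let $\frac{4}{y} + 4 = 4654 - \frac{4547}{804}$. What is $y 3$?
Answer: $\frac{9648}{3734053} \approx 0.0025838$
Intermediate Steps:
$y = \frac{3216}{3734053}$ ($y = \frac{4}{-4 + \left(4654 - \frac{4547}{804}\right)} = \frac{4}{-4 + \frac{3737269}{804}} = \frac{4}{\frac{3734053}{804}} = 4 \cdot \frac{804}{3734053} = \frac{3216}{3734053} \approx 0.00086126$)
$y 3 = \frac{3216}{3734053} \cdot 3 = \frac{9648}{3734053}$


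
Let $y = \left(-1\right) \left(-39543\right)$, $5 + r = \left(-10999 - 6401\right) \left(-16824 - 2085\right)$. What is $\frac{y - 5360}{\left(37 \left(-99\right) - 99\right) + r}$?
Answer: $\frac{34183}{329012833} \approx 0.0001039$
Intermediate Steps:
$r = 329016595$ ($r = -5 + \left(-10999 - 6401\right) \left(-16824 - 2085\right) = -5 - -329016600 = -5 + 329016600 = 329016595$)
$y = 39543$
$\frac{y - 5360}{\left(37 \left(-99\right) - 99\right) + r} = \frac{39543 - 5360}{\left(37 \left(-99\right) - 99\right) + 329016595} = \frac{34183}{\left(-3663 - 99\right) + 329016595} = \frac{34183}{-3762 + 329016595} = \frac{34183}{329012833}$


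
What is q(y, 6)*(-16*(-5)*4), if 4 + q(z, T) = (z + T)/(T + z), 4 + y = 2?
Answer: -960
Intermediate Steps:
y = -2 (y = -4 + 2 = -2)
q(z, T) = -3 (q(z, T) = -4 + (z + T)/(T + z) = -4 + (T + z)/(T + z) = -4 + 1 = -3)
q(y, 6)*(-16*(-5)*4) = -3*(-16*(-5))*4 = -240*4 = -3*320 = -960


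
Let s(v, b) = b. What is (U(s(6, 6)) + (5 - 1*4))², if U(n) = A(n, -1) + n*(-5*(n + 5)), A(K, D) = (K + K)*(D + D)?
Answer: 124609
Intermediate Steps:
A(K, D) = 4*D*K (A(K, D) = (2*K)*(2*D) = 4*D*K)
U(n) = -4*n + n*(-25 - 5*n) (U(n) = 4*(-1)*n + n*(-5*(n + 5)) = -4*n + n*(-5*(5 + n)) = -4*n + n*(-25 - 5*n))
(U(s(6, 6)) + (5 - 1*4))² = (6*(-29 - 5*6) + (5 - 1*4))² = (6*(-29 - 30) + (5 - 4))² = (6*(-59) + 1)² = (-354 + 1)² = (-353)² = 124609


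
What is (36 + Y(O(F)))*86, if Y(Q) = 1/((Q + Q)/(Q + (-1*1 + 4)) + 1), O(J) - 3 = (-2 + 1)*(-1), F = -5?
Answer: 47042/15 ≈ 3136.1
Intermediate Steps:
O(J) = 4 (O(J) = 3 + (-2 + 1)*(-1) = 3 - 1*(-1) = 3 + 1 = 4)
Y(Q) = 1/(1 + 2*Q/(3 + Q)) (Y(Q) = 1/((2*Q)/(Q + (-1 + 4)) + 1) = 1/((2*Q)/(Q + 3) + 1) = 1/((2*Q)/(3 + Q) + 1) = 1/(2*Q/(3 + Q) + 1) = 1/(1 + 2*Q/(3 + Q)))
(36 + Y(O(F)))*86 = (36 + (3 + 4)/(3*(1 + 4)))*86 = (36 + (⅓)*7/5)*86 = (36 + (⅓)*(⅕)*7)*86 = (36 + 7/15)*86 = (547/15)*86 = 47042/15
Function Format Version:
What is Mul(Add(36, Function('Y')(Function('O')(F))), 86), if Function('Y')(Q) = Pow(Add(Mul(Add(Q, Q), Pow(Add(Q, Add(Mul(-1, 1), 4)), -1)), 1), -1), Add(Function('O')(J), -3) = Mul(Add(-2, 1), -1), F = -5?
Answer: Rational(47042, 15) ≈ 3136.1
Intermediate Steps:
Function('O')(J) = 4 (Function('O')(J) = Add(3, Mul(Add(-2, 1), -1)) = Add(3, Mul(-1, -1)) = Add(3, 1) = 4)
Function('Y')(Q) = Pow(Add(1, Mul(2, Q, Pow(Add(3, Q), -1))), -1) (Function('Y')(Q) = Pow(Add(Mul(Mul(2, Q), Pow(Add(Q, Add(-1, 4)), -1)), 1), -1) = Pow(Add(Mul(Mul(2, Q), Pow(Add(Q, 3), -1)), 1), -1) = Pow(Add(Mul(Mul(2, Q), Pow(Add(3, Q), -1)), 1), -1) = Pow(Add(Mul(2, Q, Pow(Add(3, Q), -1)), 1), -1) = Pow(Add(1, Mul(2, Q, Pow(Add(3, Q), -1))), -1))
Mul(Add(36, Function('Y')(Function('O')(F))), 86) = Mul(Add(36, Mul(Rational(1, 3), Pow(Add(1, 4), -1), Add(3, 4))), 86) = Mul(Add(36, Mul(Rational(1, 3), Pow(5, -1), 7)), 86) = Mul(Add(36, Mul(Rational(1, 3), Rational(1, 5), 7)), 86) = Mul(Add(36, Rational(7, 15)), 86) = Mul(Rational(547, 15), 86) = Rational(47042, 15)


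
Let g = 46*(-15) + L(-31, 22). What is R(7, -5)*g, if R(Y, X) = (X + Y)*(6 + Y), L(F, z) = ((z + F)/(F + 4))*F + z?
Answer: -52910/3 ≈ -17637.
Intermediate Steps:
L(F, z) = z + F*(F + z)/(4 + F) (L(F, z) = ((F + z)/(4 + F))*F + z = F*(F + z)/(4 + F) + z = z + F*(F + z)/(4 + F))
g = -2035/3 (g = 46*(-15) + ((-31)**2 + 4*22 + 2*(-31)*22)/(4 - 31) = -690 + (961 + 88 - 1364)/(-27) = -690 - 1/27*(-315) = -690 + 35/3 = -2035/3 ≈ -678.33)
R(Y, X) = (6 + Y)*(X + Y)
R(7, -5)*g = (7**2 + 6*(-5) + 6*7 - 5*7)*(-2035/3) = (49 - 30 + 42 - 35)*(-2035/3) = 26*(-2035/3) = -52910/3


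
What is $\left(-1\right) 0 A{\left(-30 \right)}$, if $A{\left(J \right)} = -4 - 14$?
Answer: $0$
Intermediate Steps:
$A{\left(J \right)} = -18$
$\left(-1\right) 0 A{\left(-30 \right)} = \left(-1\right) 0 \left(-18\right) = 0 \left(-18\right) = 0$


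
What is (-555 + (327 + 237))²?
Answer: 81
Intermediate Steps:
(-555 + (327 + 237))² = (-555 + 564)² = 9² = 81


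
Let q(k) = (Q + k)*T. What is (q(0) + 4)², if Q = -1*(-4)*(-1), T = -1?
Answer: 64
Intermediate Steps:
Q = -4 (Q = 4*(-1) = -4)
q(k) = 4 - k (q(k) = (-4 + k)*(-1) = 4 - k)
(q(0) + 4)² = ((4 - 1*0) + 4)² = ((4 + 0) + 4)² = (4 + 4)² = 8² = 64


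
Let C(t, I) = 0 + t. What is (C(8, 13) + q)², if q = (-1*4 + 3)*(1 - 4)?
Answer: 121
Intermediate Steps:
C(t, I) = t
q = 3 (q = (-4 + 3)*(-3) = -1*(-3) = 3)
(C(8, 13) + q)² = (8 + 3)² = 11² = 121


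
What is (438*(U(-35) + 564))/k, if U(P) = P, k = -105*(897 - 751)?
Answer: -529/35 ≈ -15.114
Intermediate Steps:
k = -15330 (k = -105*146 = -15330)
(438*(U(-35) + 564))/k = (438*(-35 + 564))/(-15330) = (438*529)*(-1/15330) = 231702*(-1/15330) = -529/35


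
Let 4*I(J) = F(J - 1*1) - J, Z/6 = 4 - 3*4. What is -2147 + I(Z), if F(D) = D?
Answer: -8589/4 ≈ -2147.3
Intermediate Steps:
Z = -48 (Z = 6*(4 - 3*4) = 6*(4 - 12) = 6*(-8) = -48)
I(J) = -¼ (I(J) = ((J - 1*1) - J)/4 = ((J - 1) - J)/4 = ((-1 + J) - J)/4 = (¼)*(-1) = -¼)
-2147 + I(Z) = -2147 - ¼ = -8589/4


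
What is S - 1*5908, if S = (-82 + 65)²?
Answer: -5619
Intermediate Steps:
S = 289 (S = (-17)² = 289)
S - 1*5908 = 289 - 1*5908 = 289 - 5908 = -5619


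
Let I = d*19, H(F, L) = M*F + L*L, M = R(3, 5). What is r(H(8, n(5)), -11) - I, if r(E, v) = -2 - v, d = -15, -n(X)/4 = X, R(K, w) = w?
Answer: 294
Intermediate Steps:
n(X) = -4*X
M = 5
H(F, L) = L**2 + 5*F (H(F, L) = 5*F + L*L = 5*F + L**2 = L**2 + 5*F)
I = -285 (I = -15*19 = -285)
r(H(8, n(5)), -11) - I = (-2 - 1*(-11)) - 1*(-285) = (-2 + 11) + 285 = 9 + 285 = 294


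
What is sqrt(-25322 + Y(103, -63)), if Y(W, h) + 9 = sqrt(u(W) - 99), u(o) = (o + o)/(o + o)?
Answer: sqrt(-25331 + 7*I*sqrt(2)) ≈ 0.031 + 159.16*I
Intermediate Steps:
u(o) = 1 (u(o) = (2*o)/((2*o)) = (2*o)*(1/(2*o)) = 1)
Y(W, h) = -9 + 7*I*sqrt(2) (Y(W, h) = -9 + sqrt(1 - 99) = -9 + sqrt(-98) = -9 + 7*I*sqrt(2))
sqrt(-25322 + Y(103, -63)) = sqrt(-25322 + (-9 + 7*I*sqrt(2))) = sqrt(-25331 + 7*I*sqrt(2))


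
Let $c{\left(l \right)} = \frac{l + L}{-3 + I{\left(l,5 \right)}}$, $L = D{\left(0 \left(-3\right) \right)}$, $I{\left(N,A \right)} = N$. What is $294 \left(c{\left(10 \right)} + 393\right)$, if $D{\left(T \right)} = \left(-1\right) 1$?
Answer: $115920$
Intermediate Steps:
$D{\left(T \right)} = -1$
$L = -1$
$c{\left(l \right)} = \frac{-1 + l}{-3 + l}$ ($c{\left(l \right)} = \frac{l - 1}{-3 + l} = \frac{-1 + l}{-3 + l}$)
$294 \left(c{\left(10 \right)} + 393\right) = 294 \left(\frac{-1 + 10}{-3 + 10} + 393\right) = 294 \left(\frac{1}{7} \cdot 9 + 393\right) = 294 \left(\frac{9}{7} + 393\right) = 294 \cdot \frac{2760}{7} = 115920$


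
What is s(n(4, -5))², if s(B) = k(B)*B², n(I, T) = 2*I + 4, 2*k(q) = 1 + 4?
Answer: 129600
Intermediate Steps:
k(q) = 5/2 (k(q) = (1 + 4)/2 = (½)*5 = 5/2)
n(I, T) = 4 + 2*I
s(B) = 5*B²/2
s(n(4, -5))² = (5*(4 + 2*4)²/2)² = (5*(4 + 8)²/2)² = ((5/2)*12²)² = ((5/2)*144)² = 360² = 129600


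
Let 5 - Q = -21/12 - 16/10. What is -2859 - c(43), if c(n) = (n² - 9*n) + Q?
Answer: -86587/20 ≈ -4329.4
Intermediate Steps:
Q = 167/20 (Q = 5 - (-21/12 - 16/10) = 5 - (-21*1/12 - 16*⅒) = 5 - (-7/4 - 8/5) = 5 - 1*(-67/20) = 5 + 67/20 = 167/20 ≈ 8.3500)
c(n) = 167/20 + n² - 9*n (c(n) = (n² - 9*n) + 167/20 = 167/20 + n² - 9*n)
-2859 - c(43) = -2859 - (167/20 + 43² - 9*43) = -2859 - (167/20 + 1849 - 387) = -2859 - 1*29407/20 = -2859 - 29407/20 = -86587/20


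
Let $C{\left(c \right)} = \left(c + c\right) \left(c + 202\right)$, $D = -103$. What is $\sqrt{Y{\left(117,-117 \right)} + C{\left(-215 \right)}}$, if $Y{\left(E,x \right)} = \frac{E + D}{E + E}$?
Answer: $\frac{\sqrt{8502481}}{39} \approx 74.767$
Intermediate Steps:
$Y{\left(E,x \right)} = \frac{-103 + E}{2 E}$ ($Y{\left(E,x \right)} = \frac{E - 103}{E + E} = \frac{-103 + E}{2 E}$)
$C{\left(c \right)} = 2 c \left(202 + c\right)$
$\sqrt{Y{\left(117,-117 \right)} + C{\left(-215 \right)}} = \sqrt{\frac{-103 + 117}{2 \cdot 117} + 2 \left(-215\right) \left(202 - 215\right)} = \sqrt{\frac{1}{2} \cdot \frac{1}{117} \cdot 14 + 2 \left(-215\right) \left(-13\right)} = \sqrt{\frac{7}{117} + 5590} = \sqrt{\frac{654037}{117}} = \frac{\sqrt{8502481}}{39}$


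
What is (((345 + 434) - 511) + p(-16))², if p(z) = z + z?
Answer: 55696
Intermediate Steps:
p(z) = 2*z
(((345 + 434) - 511) + p(-16))² = (((345 + 434) - 511) + 2*(-16))² = ((779 - 511) - 32)² = (268 - 32)² = 236² = 55696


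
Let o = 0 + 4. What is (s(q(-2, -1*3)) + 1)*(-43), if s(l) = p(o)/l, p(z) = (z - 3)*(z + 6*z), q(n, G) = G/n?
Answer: -2537/3 ≈ -845.67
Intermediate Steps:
o = 4
p(z) = 7*z*(-3 + z) (p(z) = (-3 + z)*(7*z) = 7*z*(-3 + z))
s(l) = 28/l (s(l) = (7*4*(-3 + 4))/l = (7*4*1)/l = 28/l)
(s(q(-2, -1*3)) + 1)*(-43) = (28/((-1*3/(-2))) + 1)*(-43) = (28/((-3*(-½))) + 1)*(-43) = (28/(3/2) + 1)*(-43) = (28*(⅔) + 1)*(-43) = (56/3 + 1)*(-43) = (59/3)*(-43) = -2537/3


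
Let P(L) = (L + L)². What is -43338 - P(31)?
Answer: -47182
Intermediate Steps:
P(L) = 4*L² (P(L) = (2*L)² = 4*L²)
-43338 - P(31) = -43338 - 4*31² = -43338 - 4*961 = -43338 - 1*3844 = -43338 - 3844 = -47182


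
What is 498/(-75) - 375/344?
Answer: -66479/8600 ≈ -7.7301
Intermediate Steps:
498/(-75) - 375/344 = 498*(-1/75) - 375*1/344 = -166/25 - 375/344 = -66479/8600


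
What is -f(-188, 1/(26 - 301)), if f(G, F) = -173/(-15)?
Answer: -173/15 ≈ -11.533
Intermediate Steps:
f(G, F) = 173/15 (f(G, F) = -173*(-1/15) = 173/15)
-f(-188, 1/(26 - 301)) = -1*173/15 = -173/15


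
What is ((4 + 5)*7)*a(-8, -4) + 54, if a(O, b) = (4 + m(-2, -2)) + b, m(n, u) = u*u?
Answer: 306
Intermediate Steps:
m(n, u) = u²
a(O, b) = 8 + b (a(O, b) = (4 + (-2)²) + b = (4 + 4) + b = 8 + b)
((4 + 5)*7)*a(-8, -4) + 54 = ((4 + 5)*7)*(8 - 4) + 54 = (9*7)*4 + 54 = 63*4 + 54 = 252 + 54 = 306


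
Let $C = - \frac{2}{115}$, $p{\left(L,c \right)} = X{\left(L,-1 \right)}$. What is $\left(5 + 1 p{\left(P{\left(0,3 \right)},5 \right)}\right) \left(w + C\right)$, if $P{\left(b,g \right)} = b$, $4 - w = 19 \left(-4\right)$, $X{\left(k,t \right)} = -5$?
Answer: $0$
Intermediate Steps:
$w = 80$ ($w = 4 - 19 \left(-4\right) = 4 - -76 = 4 + 76 = 80$)
$p{\left(L,c \right)} = -5$
$C = - \frac{2}{115}$ ($C = \left(-2\right) \frac{1}{115} = - \frac{2}{115} \approx -0.017391$)
$\left(5 + 1 p{\left(P{\left(0,3 \right)},5 \right)}\right) \left(w + C\right) = \left(5 + 1 \left(-5\right)\right) \left(80 - \frac{2}{115}\right) = \left(5 - 5\right) \frac{9198}{115} = 0 \cdot \frac{9198}{115} = 0$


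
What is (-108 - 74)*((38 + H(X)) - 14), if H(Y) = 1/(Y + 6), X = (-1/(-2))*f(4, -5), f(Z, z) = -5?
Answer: -4420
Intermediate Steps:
X = -5/2 (X = -1/(-2)*(-5) = -1*(-1/2)*(-5) = (1/2)*(-5) = -5/2 ≈ -2.5000)
H(Y) = 1/(6 + Y)
(-108 - 74)*((38 + H(X)) - 14) = (-108 - 74)*((38 + 1/(6 - 5/2)) - 14) = -182*((38 + 1/(7/2)) - 14) = -182*((38 + 2/7) - 14) = -182*(268/7 - 14) = -182*170/7 = -4420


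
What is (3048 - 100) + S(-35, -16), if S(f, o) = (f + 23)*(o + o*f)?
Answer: -3580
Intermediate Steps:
S(f, o) = (23 + f)*(o + f*o)
(3048 - 100) + S(-35, -16) = (3048 - 100) - 16*(23 + (-35)² + 24*(-35)) = 2948 - 16*(23 + 1225 - 840) = 2948 - 16*408 = 2948 - 6528 = -3580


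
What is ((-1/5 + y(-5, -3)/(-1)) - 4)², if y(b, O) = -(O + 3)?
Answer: 441/25 ≈ 17.640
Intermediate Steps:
y(b, O) = -3 - O (y(b, O) = -(3 + O) = -3 - O)
((-1/5 + y(-5, -3)/(-1)) - 4)² = ((-1/5 + (-3 - 1*(-3))/(-1)) - 4)² = ((-1*⅕ + (-3 + 3)*(-1)) - 4)² = ((-⅕ + 0*(-1)) - 4)² = ((-⅕ + 0) - 4)² = (-⅕ - 4)² = (-21/5)² = 441/25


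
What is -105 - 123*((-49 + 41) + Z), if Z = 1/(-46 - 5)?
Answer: 14984/17 ≈ 881.41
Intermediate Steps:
Z = -1/51 (Z = 1/(-51) = -1/51 ≈ -0.019608)
-105 - 123*((-49 + 41) + Z) = -105 - 123*((-49 + 41) - 1/51) = -105 - 123*(-8 - 1/51) = -105 - 123*(-409/51) = -105 + 16769/17 = 14984/17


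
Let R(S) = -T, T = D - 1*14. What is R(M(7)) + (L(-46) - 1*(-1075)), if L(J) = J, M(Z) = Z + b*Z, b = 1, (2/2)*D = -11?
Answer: 1054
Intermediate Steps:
D = -11
T = -25 (T = -11 - 1*14 = -11 - 14 = -25)
M(Z) = 2*Z (M(Z) = Z + 1*Z = Z + Z = 2*Z)
R(S) = 25 (R(S) = -1*(-25) = 25)
R(M(7)) + (L(-46) - 1*(-1075)) = 25 + (-46 - 1*(-1075)) = 25 + (-46 + 1075) = 25 + 1029 = 1054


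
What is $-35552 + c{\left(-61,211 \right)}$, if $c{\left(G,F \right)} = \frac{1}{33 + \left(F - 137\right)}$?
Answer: $- \frac{3804063}{107} \approx -35552.0$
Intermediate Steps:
$c{\left(G,F \right)} = \frac{1}{-104 + F}$ ($c{\left(G,F \right)} = \frac{1}{33 + \left(-137 + F\right)} = \frac{1}{-104 + F}$)
$-35552 + c{\left(-61,211 \right)} = -35552 + \frac{1}{-104 + 211} = -35552 + \frac{1}{107} = - \frac{3804063}{107}$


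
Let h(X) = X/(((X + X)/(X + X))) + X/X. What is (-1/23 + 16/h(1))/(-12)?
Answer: -61/92 ≈ -0.66304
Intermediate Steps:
h(X) = 1 + X (h(X) = X/(((2*X)/((2*X)))) + 1 = X/(((2*X)*(1/(2*X)))) + 1 = X/1 + 1 = X*1 + 1 = X + 1 = 1 + X)
(-1/23 + 16/h(1))/(-12) = (-1/23 + 16/(1 + 1))/(-12) = -(-1*1/23 + 16/2)/12 = -(-1/23 + 16*(½))/12 = -(-1/23 + 8)/12 = -1/12*183/23 = -61/92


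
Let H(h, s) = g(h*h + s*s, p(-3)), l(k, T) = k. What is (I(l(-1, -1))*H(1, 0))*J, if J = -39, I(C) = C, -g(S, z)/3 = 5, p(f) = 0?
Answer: -585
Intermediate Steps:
g(S, z) = -15 (g(S, z) = -3*5 = -15)
H(h, s) = -15
(I(l(-1, -1))*H(1, 0))*J = -1*(-15)*(-39) = 15*(-39) = -585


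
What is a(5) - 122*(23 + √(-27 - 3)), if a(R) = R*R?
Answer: -2781 - 122*I*√30 ≈ -2781.0 - 668.22*I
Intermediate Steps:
a(R) = R²
a(5) - 122*(23 + √(-27 - 3)) = 5² - 122*(23 + √(-27 - 3)) = 25 - 122*(23 + √(-30)) = 25 - 122*(23 + I*√30) = 25 + (-2806 - 122*I*√30) = -2781 - 122*I*√30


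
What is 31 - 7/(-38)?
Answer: 1185/38 ≈ 31.184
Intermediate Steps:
31 - 7/(-38) = 31 - 7*(-1/38) = 31 + 7/38 = 1185/38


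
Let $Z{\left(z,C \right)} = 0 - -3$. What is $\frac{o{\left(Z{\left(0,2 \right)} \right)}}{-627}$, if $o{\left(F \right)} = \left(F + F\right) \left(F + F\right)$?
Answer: $- \frac{12}{209} \approx -0.057416$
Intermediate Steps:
$Z{\left(z,C \right)} = 3$ ($Z{\left(z,C \right)} = 0 + 3 = 3$)
$o{\left(F \right)} = 4 F^{2}$ ($o{\left(F \right)} = 2 F 2 F = 4 F^{2}$)
$\frac{o{\left(Z{\left(0,2 \right)} \right)}}{-627} = \frac{4 \cdot 3^{2}}{-627} = 4 \cdot 9 \left(- \frac{1}{627}\right) = 36 \left(- \frac{1}{627}\right) = - \frac{12}{209}$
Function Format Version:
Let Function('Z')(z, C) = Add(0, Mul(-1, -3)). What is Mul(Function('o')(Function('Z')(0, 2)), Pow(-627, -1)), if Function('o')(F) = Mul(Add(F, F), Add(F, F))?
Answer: Rational(-12, 209) ≈ -0.057416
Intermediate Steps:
Function('Z')(z, C) = 3 (Function('Z')(z, C) = Add(0, 3) = 3)
Function('o')(F) = Mul(4, Pow(F, 2)) (Function('o')(F) = Mul(Mul(2, F), Mul(2, F)) = Mul(4, Pow(F, 2)))
Mul(Function('o')(Function('Z')(0, 2)), Pow(-627, -1)) = Mul(Mul(4, Pow(3, 2)), Pow(-627, -1)) = Mul(Mul(4, 9), Rational(-1, 627)) = Mul(36, Rational(-1, 627)) = Rational(-12, 209)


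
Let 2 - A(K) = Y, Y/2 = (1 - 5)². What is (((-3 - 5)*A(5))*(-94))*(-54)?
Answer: 1218240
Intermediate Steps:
Y = 32 (Y = 2*(1 - 5)² = 2*(-4)² = 2*16 = 32)
A(K) = -30 (A(K) = 2 - 1*32 = 2 - 32 = -30)
(((-3 - 5)*A(5))*(-94))*(-54) = (((-3 - 5)*(-30))*(-94))*(-54) = (-8*(-30)*(-94))*(-54) = (240*(-94))*(-54) = -22560*(-54) = 1218240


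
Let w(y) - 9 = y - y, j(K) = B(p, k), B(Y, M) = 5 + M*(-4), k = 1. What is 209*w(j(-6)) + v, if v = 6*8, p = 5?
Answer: 1929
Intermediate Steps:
B(Y, M) = 5 - 4*M
j(K) = 1 (j(K) = 5 - 4*1 = 5 - 4 = 1)
v = 48
w(y) = 9 (w(y) = 9 + (y - y) = 9 + 0 = 9)
209*w(j(-6)) + v = 209*9 + 48 = 1881 + 48 = 1929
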